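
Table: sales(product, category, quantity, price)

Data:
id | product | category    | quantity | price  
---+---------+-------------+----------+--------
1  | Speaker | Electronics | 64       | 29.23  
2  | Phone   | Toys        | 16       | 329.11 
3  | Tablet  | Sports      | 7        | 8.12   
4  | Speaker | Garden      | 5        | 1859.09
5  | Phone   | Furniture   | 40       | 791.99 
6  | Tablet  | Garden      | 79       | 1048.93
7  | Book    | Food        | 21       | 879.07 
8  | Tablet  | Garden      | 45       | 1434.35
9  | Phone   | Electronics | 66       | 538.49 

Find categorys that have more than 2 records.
SELECT category, COUNT(*) as cnt
FROM sales
GROUP BY category
HAVING COUNT(*) > 2

Result:
  Garden: 3

Note: HAVING filters groups after aggregation, WHERE filters rows before.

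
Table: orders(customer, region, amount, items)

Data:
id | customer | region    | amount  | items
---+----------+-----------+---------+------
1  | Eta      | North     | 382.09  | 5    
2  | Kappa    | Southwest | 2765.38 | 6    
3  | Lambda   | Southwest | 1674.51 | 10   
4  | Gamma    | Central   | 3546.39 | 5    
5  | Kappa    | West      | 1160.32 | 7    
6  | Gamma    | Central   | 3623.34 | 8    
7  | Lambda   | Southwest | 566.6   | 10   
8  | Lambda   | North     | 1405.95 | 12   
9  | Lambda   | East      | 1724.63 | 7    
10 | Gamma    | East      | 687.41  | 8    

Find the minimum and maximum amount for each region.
SELECT region, MIN(amount), MAX(amount)
FROM orders
GROUP BY region

Result:
  Central: min=3546.39, max=3623.34
  East: min=687.41, max=1724.63
  North: min=382.09, max=1405.95
  Southwest: min=566.60, max=2765.38
  West: min=1160.32, max=1160.32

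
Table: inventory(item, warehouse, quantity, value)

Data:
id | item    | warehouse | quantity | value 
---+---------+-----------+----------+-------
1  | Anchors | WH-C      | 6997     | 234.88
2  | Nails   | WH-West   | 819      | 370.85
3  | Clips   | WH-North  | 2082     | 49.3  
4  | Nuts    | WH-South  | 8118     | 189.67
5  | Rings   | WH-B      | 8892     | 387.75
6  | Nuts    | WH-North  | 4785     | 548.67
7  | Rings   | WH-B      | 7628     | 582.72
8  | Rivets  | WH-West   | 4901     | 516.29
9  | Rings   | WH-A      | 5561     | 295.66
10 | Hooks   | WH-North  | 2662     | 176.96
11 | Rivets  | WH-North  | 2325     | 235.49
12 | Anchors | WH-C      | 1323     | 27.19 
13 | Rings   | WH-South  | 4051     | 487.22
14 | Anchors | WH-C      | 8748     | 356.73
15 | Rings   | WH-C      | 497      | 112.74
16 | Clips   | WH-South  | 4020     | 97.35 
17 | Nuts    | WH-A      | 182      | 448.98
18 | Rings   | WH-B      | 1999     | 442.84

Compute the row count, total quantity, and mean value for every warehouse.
SELECT warehouse,
       COUNT(*) as cnt,
       SUM(quantity) as total_quantity,
       AVG(value) as avg_value
FROM inventory
GROUP BY warehouse

Result:
  WH-A: 2 records, 5743 total quantity, 372.32 avg value
  WH-B: 3 records, 18519 total quantity, 471.10 avg value
  WH-C: 4 records, 17565 total quantity, 182.89 avg value
  WH-North: 4 records, 11854 total quantity, 252.61 avg value
  WH-South: 3 records, 16189 total quantity, 258.08 avg value
  WH-West: 2 records, 5720 total quantity, 443.57 avg value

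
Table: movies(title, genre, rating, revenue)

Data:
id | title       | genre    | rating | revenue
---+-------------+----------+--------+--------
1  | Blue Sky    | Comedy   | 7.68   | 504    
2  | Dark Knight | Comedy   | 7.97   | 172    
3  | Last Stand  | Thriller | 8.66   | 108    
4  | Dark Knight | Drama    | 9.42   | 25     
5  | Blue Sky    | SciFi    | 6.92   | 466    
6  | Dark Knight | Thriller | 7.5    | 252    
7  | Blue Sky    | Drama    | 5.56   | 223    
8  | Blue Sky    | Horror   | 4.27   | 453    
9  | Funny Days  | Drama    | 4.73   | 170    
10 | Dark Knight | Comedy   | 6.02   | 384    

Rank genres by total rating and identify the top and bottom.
SELECT genre, SUM(rating)
FROM movies
GROUP BY genre
ORDER BY SUM(rating)

All groups:
  Horror: 4.27
  SciFi: 6.92
  Thriller: 16.16
  Drama: 19.71
  Comedy: 21.67

Highest: Comedy (21.67)
Lowest: Horror (4.27)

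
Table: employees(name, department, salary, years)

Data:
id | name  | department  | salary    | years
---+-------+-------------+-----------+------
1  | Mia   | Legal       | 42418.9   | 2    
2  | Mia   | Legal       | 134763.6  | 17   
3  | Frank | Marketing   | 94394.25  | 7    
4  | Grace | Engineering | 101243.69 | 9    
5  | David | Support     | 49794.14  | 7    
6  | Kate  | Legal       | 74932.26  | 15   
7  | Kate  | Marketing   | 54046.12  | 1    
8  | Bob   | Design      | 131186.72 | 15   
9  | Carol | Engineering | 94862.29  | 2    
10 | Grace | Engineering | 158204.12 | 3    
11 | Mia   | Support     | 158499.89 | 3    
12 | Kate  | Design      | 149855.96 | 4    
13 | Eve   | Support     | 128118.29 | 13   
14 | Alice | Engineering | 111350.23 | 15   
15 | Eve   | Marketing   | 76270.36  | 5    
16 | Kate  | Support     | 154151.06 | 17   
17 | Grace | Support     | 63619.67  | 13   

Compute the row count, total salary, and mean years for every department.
SELECT department,
       COUNT(*) as cnt,
       SUM(salary) as total_salary,
       AVG(years) as avg_years
FROM employees
GROUP BY department

Result:
  Design: 2 records, 281042.68 total salary, 9.50 avg years
  Engineering: 4 records, 465660.33 total salary, 7.25 avg years
  Legal: 3 records, 252114.76 total salary, 11.33 avg years
  Marketing: 3 records, 224710.73 total salary, 4.33 avg years
  Support: 5 records, 554183.05 total salary, 10.60 avg years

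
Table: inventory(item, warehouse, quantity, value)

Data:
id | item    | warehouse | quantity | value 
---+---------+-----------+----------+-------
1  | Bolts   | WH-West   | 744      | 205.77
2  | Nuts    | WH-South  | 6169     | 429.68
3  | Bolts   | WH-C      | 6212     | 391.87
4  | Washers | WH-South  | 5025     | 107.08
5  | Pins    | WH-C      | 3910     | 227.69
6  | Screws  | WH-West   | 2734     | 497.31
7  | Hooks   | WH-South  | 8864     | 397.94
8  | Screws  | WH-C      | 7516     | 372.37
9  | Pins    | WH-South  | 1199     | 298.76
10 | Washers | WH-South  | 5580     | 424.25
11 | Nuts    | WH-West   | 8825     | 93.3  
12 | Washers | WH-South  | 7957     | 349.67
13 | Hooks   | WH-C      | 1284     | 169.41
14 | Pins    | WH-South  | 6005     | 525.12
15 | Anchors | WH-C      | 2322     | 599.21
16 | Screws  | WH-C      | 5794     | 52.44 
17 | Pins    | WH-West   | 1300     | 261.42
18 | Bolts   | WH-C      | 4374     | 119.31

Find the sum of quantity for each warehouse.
SELECT warehouse, SUM(quantity) as result
FROM inventory
GROUP BY warehouse

Result:
  WH-C: 31412
  WH-South: 40799
  WH-West: 13603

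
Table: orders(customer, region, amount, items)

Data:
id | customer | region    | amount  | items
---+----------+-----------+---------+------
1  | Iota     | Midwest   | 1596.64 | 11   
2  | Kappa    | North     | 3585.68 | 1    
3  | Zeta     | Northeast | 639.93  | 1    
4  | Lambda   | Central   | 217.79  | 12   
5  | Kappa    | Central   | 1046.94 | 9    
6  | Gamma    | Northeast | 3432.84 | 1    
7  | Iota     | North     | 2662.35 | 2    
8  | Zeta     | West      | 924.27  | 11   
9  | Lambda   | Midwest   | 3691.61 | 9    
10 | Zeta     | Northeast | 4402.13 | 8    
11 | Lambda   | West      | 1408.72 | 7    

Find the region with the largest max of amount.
SELECT region, MAX(amount) as val
FROM orders
GROUP BY region
ORDER BY val DESC
LIMIT 1

Result: Northeast with max(amount) = 4402.13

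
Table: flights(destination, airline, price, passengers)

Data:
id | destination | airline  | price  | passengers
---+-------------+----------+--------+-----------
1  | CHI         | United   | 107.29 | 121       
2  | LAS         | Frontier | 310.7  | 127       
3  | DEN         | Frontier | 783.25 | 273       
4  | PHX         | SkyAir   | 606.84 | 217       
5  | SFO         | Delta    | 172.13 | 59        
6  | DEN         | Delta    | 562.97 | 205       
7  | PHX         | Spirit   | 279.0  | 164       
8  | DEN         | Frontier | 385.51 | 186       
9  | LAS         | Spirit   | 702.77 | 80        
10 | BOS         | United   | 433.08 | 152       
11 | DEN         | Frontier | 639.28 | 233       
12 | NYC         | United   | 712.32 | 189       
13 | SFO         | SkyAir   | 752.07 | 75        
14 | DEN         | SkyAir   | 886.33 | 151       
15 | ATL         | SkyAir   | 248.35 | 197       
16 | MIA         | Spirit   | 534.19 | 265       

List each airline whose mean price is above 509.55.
SELECT airline, AVG(price)
FROM flights
GROUP BY airline
HAVING AVG(price) > 509.55

Result:
  Frontier: avg=529.69
  SkyAir: avg=623.40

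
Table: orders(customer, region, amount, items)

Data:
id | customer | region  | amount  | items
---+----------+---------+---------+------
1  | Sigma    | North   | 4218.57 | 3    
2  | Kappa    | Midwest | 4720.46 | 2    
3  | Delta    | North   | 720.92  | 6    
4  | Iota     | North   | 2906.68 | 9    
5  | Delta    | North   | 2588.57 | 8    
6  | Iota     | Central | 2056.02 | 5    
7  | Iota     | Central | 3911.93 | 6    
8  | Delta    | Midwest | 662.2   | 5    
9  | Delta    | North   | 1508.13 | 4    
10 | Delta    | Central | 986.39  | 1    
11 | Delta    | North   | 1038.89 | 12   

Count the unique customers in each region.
SELECT region, COUNT(DISTINCT customer)
FROM orders
GROUP BY region

Result:
  Central: 2 distinct
  Midwest: 2 distinct
  North: 3 distinct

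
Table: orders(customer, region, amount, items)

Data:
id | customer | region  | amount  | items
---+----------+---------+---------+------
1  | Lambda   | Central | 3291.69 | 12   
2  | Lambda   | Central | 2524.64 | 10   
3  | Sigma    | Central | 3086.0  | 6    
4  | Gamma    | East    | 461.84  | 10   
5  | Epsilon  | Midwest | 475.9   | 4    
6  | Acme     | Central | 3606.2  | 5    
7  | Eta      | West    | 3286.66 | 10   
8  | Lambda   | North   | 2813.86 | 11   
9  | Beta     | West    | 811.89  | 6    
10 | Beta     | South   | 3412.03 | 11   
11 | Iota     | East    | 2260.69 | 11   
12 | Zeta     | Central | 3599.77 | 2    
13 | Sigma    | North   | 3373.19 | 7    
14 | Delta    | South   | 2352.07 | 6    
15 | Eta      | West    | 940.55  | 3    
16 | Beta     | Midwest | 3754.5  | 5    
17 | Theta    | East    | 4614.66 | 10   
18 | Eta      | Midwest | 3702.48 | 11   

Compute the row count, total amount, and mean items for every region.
SELECT region,
       COUNT(*) as cnt,
       SUM(amount) as total_amount,
       AVG(items) as avg_items
FROM orders
GROUP BY region

Result:
  Central: 5 records, 16108.30 total amount, 7.00 avg items
  East: 3 records, 7337.19 total amount, 10.33 avg items
  Midwest: 3 records, 7932.88 total amount, 6.67 avg items
  North: 2 records, 6187.05 total amount, 9.00 avg items
  South: 2 records, 5764.10 total amount, 8.50 avg items
  West: 3 records, 5039.10 total amount, 6.33 avg items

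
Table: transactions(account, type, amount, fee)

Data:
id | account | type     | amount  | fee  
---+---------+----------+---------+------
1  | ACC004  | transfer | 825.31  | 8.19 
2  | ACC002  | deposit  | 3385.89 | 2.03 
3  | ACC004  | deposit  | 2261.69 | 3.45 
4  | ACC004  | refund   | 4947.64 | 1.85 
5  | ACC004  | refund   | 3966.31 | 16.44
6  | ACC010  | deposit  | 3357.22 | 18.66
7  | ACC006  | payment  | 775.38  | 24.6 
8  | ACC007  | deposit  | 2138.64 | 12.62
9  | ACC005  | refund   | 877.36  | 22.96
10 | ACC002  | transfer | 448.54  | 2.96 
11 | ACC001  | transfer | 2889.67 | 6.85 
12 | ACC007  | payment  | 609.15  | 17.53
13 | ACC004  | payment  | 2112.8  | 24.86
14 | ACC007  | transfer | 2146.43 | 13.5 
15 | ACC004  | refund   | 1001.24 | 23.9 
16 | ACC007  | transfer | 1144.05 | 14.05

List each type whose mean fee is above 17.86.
SELECT type, AVG(fee)
FROM transactions
GROUP BY type
HAVING AVG(fee) > 17.86

Result:
  payment: avg=22.33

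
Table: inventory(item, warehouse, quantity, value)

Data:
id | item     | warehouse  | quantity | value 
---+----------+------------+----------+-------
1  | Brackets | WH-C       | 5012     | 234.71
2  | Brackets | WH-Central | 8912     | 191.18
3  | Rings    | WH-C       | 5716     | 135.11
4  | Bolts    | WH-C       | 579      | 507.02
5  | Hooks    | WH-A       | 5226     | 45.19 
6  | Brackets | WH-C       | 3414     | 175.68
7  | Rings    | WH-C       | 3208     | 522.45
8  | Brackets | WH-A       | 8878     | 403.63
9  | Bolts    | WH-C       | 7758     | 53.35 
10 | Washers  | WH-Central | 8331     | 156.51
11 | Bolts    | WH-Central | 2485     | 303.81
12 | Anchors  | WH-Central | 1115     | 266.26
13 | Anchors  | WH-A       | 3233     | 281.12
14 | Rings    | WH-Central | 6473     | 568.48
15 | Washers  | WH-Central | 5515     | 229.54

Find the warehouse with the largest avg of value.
SELECT warehouse, AVG(value) as val
FROM inventory
GROUP BY warehouse
ORDER BY val DESC
LIMIT 1

Result: WH-Central with avg(value) = 285.96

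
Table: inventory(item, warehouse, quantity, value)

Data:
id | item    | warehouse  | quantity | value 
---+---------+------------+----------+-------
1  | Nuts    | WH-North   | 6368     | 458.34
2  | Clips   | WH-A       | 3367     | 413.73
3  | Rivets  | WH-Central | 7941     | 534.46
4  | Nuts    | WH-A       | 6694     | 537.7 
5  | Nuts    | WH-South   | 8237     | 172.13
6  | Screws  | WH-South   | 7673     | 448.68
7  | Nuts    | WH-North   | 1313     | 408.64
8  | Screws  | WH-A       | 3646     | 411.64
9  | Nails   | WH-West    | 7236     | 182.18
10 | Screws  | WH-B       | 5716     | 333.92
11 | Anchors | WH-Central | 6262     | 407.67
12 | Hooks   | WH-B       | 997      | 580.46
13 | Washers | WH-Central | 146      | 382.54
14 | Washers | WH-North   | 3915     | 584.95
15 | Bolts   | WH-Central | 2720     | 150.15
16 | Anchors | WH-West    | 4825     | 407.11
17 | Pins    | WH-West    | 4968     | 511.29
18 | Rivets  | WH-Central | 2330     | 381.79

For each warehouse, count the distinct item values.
SELECT warehouse, COUNT(DISTINCT item)
FROM inventory
GROUP BY warehouse

Result:
  WH-A: 3 distinct
  WH-B: 2 distinct
  WH-Central: 4 distinct
  WH-North: 2 distinct
  WH-South: 2 distinct
  WH-West: 3 distinct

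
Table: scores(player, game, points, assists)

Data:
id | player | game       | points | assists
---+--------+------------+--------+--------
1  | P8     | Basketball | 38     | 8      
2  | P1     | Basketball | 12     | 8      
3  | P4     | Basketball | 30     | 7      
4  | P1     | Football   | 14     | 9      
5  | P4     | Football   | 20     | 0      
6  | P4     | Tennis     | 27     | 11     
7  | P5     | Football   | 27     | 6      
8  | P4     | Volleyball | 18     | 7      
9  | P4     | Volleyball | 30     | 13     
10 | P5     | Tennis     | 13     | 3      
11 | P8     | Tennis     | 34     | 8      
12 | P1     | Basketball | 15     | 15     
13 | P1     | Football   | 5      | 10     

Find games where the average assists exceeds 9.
SELECT game, AVG(assists)
FROM scores
GROUP BY game
HAVING AVG(assists) > 9

Result:
  Basketball: avg=9.50
  Volleyball: avg=10.00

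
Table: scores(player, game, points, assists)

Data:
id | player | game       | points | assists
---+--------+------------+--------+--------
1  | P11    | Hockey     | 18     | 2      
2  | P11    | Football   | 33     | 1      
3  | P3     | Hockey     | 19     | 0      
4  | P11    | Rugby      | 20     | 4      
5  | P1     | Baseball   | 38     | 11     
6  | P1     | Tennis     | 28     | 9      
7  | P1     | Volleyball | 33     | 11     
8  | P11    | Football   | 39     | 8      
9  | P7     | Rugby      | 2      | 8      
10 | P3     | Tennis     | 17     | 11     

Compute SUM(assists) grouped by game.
SELECT game, SUM(assists) as result
FROM scores
GROUP BY game

Result:
  Baseball: 11
  Football: 9
  Hockey: 2
  Rugby: 12
  Tennis: 20
  Volleyball: 11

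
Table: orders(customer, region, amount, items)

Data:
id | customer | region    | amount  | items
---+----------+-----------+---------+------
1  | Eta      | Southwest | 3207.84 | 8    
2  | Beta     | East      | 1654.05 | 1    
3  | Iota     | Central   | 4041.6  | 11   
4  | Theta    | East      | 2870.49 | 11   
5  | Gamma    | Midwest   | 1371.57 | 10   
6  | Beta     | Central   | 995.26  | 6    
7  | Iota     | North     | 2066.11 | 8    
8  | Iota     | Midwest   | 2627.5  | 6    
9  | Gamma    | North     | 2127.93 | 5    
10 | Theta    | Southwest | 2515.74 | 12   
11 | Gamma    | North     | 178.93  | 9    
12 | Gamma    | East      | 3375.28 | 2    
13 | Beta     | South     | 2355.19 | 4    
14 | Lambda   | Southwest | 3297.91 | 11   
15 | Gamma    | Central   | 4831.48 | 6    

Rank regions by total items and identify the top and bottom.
SELECT region, SUM(items)
FROM orders
GROUP BY region
ORDER BY SUM(items)

All groups:
  South: 4
  East: 14
  Midwest: 16
  North: 22
  Central: 23
  Southwest: 31

Highest: Southwest (31)
Lowest: South (4)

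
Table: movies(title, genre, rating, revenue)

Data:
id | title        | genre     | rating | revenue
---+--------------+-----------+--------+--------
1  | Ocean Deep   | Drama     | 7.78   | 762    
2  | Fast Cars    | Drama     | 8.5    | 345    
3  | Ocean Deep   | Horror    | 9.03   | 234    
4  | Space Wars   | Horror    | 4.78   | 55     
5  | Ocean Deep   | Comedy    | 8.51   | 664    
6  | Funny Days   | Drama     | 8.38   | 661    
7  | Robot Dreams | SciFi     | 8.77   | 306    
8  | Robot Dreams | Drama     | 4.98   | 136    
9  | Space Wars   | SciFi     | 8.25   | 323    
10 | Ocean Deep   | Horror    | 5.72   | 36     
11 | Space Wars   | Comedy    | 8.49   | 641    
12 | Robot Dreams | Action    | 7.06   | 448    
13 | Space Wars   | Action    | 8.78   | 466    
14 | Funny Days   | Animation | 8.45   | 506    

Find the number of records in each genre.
SELECT genre, COUNT(*) as count
FROM movies
GROUP BY genre

Result:
  Action: 2
  Animation: 1
  Comedy: 2
  Drama: 4
  Horror: 3
  SciFi: 2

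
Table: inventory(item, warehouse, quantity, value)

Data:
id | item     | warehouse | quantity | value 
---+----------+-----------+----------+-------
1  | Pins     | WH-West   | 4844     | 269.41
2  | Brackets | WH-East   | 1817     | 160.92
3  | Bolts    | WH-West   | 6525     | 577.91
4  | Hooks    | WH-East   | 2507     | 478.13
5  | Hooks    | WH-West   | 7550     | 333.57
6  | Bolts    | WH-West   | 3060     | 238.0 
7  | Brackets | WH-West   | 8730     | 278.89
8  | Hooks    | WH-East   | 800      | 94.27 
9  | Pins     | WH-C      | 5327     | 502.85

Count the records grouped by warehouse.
SELECT warehouse, COUNT(*) as count
FROM inventory
GROUP BY warehouse

Result:
  WH-C: 1
  WH-East: 3
  WH-West: 5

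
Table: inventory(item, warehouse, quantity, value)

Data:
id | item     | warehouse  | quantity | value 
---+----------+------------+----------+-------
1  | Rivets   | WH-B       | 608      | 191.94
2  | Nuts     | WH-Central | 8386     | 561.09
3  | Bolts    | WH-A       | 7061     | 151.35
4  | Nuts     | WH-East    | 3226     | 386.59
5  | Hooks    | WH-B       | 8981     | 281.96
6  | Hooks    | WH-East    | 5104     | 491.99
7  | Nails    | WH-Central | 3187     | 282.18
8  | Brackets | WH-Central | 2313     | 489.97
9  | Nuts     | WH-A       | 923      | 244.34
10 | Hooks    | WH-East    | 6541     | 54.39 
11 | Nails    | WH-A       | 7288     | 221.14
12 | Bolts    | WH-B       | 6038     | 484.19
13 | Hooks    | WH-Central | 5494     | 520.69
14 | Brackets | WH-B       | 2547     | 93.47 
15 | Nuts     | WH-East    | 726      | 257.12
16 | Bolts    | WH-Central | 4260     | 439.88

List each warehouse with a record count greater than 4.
SELECT warehouse, COUNT(*) as cnt
FROM inventory
GROUP BY warehouse
HAVING COUNT(*) > 4

Result:
  WH-Central: 5

Note: HAVING filters groups after aggregation, WHERE filters rows before.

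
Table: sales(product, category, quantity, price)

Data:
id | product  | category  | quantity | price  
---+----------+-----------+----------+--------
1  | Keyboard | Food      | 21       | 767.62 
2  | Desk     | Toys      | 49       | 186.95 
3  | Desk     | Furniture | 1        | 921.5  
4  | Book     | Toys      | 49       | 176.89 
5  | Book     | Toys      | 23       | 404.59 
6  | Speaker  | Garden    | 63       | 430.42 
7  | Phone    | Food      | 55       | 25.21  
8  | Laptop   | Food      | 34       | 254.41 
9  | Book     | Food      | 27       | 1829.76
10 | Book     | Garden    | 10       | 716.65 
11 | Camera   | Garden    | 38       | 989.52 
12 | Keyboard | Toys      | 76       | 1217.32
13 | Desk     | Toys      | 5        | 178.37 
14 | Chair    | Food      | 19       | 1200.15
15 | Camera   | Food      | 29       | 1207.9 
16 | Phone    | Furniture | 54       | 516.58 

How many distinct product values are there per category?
SELECT category, COUNT(DISTINCT product)
FROM sales
GROUP BY category

Result:
  Food: 6 distinct
  Furniture: 2 distinct
  Garden: 3 distinct
  Toys: 3 distinct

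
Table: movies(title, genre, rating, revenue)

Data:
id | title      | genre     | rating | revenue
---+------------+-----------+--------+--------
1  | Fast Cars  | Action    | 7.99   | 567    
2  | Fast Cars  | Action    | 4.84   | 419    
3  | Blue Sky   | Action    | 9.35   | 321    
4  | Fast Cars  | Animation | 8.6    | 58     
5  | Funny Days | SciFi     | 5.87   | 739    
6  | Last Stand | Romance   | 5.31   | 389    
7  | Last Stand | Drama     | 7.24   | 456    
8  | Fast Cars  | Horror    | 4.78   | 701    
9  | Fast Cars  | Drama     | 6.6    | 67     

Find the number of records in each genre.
SELECT genre, COUNT(*) as count
FROM movies
GROUP BY genre

Result:
  Action: 3
  Animation: 1
  Drama: 2
  Horror: 1
  Romance: 1
  SciFi: 1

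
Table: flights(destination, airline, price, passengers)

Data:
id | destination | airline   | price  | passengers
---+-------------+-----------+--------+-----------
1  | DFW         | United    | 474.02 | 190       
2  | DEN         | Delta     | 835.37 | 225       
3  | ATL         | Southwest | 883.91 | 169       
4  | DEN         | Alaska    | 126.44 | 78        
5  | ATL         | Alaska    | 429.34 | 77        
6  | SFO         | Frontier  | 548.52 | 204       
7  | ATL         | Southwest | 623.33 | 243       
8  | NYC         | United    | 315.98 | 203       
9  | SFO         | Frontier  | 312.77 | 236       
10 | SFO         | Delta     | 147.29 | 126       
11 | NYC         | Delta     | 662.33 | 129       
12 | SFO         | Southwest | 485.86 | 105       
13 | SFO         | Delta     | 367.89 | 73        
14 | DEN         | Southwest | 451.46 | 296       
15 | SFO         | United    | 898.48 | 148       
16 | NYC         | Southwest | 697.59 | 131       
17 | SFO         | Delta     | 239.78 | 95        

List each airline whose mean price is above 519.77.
SELECT airline, AVG(price)
FROM flights
GROUP BY airline
HAVING AVG(price) > 519.77

Result:
  Southwest: avg=628.43
  United: avg=562.83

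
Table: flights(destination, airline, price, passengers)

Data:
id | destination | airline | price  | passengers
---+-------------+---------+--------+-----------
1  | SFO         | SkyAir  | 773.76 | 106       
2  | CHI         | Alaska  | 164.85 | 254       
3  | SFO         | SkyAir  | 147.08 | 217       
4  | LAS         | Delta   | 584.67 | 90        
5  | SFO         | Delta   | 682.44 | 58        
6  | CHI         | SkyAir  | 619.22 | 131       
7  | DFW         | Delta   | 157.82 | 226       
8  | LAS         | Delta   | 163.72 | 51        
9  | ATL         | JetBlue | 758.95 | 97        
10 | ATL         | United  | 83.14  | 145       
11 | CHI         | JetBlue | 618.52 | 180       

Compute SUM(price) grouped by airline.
SELECT airline, SUM(price) as result
FROM flights
GROUP BY airline

Result:
  Alaska: 164.85
  Delta: 1588.65
  JetBlue: 1377.47
  SkyAir: 1540.06
  United: 83.14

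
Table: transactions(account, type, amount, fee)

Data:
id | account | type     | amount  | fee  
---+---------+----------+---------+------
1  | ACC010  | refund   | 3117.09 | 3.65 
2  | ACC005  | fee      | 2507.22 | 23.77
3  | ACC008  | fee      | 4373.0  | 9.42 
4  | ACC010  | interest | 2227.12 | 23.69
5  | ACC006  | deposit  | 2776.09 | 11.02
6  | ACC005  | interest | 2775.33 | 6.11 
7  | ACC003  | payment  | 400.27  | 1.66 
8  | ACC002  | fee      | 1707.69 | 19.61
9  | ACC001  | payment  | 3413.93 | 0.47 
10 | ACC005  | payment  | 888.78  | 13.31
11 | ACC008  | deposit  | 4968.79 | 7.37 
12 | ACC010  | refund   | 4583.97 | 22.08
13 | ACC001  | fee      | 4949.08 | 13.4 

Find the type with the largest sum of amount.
SELECT type, SUM(amount) as val
FROM transactions
GROUP BY type
ORDER BY val DESC
LIMIT 1

Result: fee with sum(amount) = 13536.99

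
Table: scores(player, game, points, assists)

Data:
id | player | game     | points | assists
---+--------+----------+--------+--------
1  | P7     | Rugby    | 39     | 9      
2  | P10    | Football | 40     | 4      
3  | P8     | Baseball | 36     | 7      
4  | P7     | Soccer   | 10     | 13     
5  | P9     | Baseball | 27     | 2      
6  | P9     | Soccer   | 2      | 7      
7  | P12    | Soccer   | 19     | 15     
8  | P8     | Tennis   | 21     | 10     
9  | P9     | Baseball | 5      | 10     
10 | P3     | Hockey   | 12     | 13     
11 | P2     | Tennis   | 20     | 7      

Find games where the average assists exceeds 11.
SELECT game, AVG(assists)
FROM scores
GROUP BY game
HAVING AVG(assists) > 11

Result:
  Hockey: avg=13.00
  Soccer: avg=11.67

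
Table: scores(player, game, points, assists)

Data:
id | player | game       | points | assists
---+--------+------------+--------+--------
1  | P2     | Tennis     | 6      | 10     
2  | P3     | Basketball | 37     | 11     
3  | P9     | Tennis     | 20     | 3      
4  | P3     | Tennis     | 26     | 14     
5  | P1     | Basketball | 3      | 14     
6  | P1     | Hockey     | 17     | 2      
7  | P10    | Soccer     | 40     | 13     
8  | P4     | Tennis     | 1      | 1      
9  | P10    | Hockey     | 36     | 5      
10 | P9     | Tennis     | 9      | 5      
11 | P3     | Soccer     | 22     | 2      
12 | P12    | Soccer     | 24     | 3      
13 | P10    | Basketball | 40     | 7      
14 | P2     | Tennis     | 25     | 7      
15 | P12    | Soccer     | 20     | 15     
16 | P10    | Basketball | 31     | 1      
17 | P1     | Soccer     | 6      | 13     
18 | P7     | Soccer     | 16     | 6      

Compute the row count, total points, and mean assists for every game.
SELECT game,
       COUNT(*) as cnt,
       SUM(points) as total_points,
       AVG(assists) as avg_assists
FROM scores
GROUP BY game

Result:
  Basketball: 4 records, 111 total points, 8.25 avg assists
  Hockey: 2 records, 53 total points, 3.50 avg assists
  Soccer: 6 records, 128 total points, 8.67 avg assists
  Tennis: 6 records, 87 total points, 6.67 avg assists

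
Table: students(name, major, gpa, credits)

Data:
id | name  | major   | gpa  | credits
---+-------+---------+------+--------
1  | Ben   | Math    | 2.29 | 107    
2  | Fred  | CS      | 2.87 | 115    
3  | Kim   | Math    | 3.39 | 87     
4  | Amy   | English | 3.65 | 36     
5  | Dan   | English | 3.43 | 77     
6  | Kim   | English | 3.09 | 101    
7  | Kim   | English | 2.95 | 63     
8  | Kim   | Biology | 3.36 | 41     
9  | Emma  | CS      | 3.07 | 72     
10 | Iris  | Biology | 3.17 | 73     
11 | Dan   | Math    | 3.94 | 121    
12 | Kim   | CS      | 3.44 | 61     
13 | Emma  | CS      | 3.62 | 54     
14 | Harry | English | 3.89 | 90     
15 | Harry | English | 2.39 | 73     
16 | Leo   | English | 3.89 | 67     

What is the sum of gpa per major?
SELECT major, SUM(gpa) as result
FROM students
GROUP BY major

Result:
  Biology: 6.53
  CS: 13.00
  English: 23.29
  Math: 9.62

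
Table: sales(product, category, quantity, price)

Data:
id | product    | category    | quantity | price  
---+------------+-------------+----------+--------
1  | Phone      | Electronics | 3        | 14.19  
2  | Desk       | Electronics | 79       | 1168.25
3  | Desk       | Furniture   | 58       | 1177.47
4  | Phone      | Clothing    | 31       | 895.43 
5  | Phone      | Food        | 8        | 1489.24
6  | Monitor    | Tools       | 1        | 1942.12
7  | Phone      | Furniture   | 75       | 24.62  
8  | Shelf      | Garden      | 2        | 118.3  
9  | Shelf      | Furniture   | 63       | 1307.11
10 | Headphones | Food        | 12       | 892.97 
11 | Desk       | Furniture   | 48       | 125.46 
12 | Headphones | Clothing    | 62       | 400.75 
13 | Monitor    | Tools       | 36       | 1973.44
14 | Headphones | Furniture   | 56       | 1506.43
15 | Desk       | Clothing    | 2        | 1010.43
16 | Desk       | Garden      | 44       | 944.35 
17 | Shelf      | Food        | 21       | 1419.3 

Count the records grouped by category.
SELECT category, COUNT(*) as count
FROM sales
GROUP BY category

Result:
  Clothing: 3
  Electronics: 2
  Food: 3
  Furniture: 5
  Garden: 2
  Tools: 2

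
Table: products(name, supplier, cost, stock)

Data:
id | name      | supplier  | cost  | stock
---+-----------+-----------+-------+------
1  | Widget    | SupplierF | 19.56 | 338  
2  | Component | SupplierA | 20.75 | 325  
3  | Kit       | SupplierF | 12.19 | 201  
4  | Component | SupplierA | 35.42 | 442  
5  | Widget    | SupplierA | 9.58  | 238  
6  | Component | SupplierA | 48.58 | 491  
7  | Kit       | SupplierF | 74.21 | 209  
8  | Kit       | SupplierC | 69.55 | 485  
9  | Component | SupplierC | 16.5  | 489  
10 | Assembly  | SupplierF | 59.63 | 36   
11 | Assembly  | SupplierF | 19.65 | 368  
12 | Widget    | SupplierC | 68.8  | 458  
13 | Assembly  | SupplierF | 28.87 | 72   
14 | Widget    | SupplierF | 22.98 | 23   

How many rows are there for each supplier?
SELECT supplier, COUNT(*) as count
FROM products
GROUP BY supplier

Result:
  SupplierA: 4
  SupplierC: 3
  SupplierF: 7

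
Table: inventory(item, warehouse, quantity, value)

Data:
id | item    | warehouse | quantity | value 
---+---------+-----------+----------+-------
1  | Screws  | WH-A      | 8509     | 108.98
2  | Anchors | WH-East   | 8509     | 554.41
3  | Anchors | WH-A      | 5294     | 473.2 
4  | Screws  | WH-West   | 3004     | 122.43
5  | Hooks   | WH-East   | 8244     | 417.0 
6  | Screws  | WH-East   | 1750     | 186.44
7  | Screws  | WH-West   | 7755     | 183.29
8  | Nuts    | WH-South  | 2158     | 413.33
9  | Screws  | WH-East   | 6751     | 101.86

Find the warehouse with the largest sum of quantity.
SELECT warehouse, SUM(quantity) as val
FROM inventory
GROUP BY warehouse
ORDER BY val DESC
LIMIT 1

Result: WH-East with sum(quantity) = 25254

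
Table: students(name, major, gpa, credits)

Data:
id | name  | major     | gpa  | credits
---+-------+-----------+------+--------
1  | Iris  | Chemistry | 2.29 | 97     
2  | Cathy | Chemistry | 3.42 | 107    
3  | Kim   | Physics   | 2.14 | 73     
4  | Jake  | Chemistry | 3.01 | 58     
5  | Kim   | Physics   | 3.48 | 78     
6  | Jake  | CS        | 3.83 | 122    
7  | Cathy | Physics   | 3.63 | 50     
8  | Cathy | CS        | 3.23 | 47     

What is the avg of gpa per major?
SELECT major, AVG(gpa) as result
FROM students
GROUP BY major

Result:
  CS: 3.53
  Chemistry: 2.91
  Physics: 3.08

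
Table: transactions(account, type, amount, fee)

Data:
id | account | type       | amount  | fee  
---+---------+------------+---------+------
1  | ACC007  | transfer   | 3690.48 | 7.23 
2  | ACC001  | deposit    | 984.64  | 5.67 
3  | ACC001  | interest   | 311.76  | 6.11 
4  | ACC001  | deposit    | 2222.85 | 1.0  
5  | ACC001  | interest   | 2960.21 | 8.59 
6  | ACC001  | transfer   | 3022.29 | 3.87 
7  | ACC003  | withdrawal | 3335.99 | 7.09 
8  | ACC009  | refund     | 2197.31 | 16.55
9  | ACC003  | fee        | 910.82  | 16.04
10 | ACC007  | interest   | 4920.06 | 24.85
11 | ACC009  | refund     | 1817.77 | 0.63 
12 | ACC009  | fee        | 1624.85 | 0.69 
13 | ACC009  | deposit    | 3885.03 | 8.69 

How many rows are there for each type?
SELECT type, COUNT(*) as count
FROM transactions
GROUP BY type

Result:
  deposit: 3
  fee: 2
  interest: 3
  refund: 2
  transfer: 2
  withdrawal: 1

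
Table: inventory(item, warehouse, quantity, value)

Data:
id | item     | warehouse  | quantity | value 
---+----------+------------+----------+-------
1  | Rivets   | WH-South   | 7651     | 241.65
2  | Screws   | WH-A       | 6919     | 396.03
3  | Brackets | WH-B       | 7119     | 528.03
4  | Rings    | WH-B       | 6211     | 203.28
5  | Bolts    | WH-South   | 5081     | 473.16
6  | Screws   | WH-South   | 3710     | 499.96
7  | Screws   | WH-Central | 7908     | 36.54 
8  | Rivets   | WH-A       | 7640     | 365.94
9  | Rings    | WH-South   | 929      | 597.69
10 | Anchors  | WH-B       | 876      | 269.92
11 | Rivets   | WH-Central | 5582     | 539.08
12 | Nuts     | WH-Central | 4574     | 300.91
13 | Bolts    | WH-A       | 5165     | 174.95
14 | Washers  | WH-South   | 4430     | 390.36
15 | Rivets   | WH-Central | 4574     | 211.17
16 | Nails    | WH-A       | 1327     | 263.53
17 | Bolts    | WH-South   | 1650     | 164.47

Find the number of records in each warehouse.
SELECT warehouse, COUNT(*) as count
FROM inventory
GROUP BY warehouse

Result:
  WH-A: 4
  WH-B: 3
  WH-Central: 4
  WH-South: 6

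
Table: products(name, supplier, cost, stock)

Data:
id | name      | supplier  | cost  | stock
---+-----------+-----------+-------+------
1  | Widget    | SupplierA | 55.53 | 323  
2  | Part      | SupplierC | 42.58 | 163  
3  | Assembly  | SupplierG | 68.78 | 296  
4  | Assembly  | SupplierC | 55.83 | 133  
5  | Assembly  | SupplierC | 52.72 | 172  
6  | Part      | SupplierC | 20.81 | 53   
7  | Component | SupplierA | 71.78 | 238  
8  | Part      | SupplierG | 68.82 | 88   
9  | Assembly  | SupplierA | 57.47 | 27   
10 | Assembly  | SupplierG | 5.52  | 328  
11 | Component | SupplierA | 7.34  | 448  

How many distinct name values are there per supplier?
SELECT supplier, COUNT(DISTINCT name)
FROM products
GROUP BY supplier

Result:
  SupplierA: 3 distinct
  SupplierC: 2 distinct
  SupplierG: 2 distinct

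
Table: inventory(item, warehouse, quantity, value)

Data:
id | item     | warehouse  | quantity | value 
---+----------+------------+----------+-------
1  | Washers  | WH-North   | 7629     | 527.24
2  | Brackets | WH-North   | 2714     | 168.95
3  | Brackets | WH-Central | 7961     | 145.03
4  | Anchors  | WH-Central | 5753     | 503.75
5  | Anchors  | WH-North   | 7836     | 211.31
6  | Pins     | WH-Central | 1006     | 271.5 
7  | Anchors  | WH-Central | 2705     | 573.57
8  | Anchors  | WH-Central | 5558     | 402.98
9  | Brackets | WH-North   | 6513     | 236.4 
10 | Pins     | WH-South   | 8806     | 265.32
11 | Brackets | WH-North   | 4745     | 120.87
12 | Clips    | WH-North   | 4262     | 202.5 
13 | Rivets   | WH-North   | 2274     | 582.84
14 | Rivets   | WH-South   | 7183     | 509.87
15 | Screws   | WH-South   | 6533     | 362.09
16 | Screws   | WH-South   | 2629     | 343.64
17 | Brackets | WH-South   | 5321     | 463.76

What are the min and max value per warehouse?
SELECT warehouse, MIN(value), MAX(value)
FROM inventory
GROUP BY warehouse

Result:
  WH-Central: min=145.03, max=573.57
  WH-North: min=120.87, max=582.84
  WH-South: min=265.32, max=509.87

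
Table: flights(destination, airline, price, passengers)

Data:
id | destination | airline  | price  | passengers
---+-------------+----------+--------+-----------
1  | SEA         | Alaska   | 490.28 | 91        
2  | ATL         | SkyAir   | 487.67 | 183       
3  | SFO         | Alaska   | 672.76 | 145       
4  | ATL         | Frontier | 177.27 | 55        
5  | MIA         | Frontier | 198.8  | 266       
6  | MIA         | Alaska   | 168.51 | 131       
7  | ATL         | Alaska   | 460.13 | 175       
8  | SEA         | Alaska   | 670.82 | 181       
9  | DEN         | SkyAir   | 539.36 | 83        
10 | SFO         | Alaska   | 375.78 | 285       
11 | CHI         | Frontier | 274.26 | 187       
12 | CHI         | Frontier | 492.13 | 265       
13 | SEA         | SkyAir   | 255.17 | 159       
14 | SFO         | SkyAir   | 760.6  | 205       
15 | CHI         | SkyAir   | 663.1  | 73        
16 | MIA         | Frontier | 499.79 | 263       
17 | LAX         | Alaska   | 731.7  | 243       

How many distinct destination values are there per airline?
SELECT airline, COUNT(DISTINCT destination)
FROM flights
GROUP BY airline

Result:
  Alaska: 5 distinct
  Frontier: 3 distinct
  SkyAir: 5 distinct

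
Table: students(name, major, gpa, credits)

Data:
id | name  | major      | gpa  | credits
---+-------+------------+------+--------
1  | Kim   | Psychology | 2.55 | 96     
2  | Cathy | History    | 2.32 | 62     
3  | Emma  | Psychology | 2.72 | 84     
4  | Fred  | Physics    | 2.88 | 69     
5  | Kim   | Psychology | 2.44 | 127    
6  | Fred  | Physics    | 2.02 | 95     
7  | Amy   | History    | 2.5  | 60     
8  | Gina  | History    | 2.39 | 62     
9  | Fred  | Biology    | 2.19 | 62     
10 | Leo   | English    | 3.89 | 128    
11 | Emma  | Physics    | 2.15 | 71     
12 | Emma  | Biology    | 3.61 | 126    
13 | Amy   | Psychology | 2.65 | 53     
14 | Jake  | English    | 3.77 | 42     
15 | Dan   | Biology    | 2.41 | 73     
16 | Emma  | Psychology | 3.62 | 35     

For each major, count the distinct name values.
SELECT major, COUNT(DISTINCT name)
FROM students
GROUP BY major

Result:
  Biology: 3 distinct
  English: 2 distinct
  History: 3 distinct
  Physics: 2 distinct
  Psychology: 3 distinct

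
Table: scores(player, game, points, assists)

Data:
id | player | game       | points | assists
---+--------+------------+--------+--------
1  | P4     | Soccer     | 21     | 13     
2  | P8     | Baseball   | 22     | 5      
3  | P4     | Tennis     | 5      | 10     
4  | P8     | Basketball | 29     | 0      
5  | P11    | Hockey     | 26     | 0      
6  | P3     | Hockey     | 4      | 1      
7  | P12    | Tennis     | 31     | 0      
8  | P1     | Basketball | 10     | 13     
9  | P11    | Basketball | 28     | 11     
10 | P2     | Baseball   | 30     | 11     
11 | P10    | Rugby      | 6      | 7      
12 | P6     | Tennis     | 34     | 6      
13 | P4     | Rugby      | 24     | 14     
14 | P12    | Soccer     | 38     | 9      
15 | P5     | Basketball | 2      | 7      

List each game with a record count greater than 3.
SELECT game, COUNT(*) as cnt
FROM scores
GROUP BY game
HAVING COUNT(*) > 3

Result:
  Basketball: 4

Note: HAVING filters groups after aggregation, WHERE filters rows before.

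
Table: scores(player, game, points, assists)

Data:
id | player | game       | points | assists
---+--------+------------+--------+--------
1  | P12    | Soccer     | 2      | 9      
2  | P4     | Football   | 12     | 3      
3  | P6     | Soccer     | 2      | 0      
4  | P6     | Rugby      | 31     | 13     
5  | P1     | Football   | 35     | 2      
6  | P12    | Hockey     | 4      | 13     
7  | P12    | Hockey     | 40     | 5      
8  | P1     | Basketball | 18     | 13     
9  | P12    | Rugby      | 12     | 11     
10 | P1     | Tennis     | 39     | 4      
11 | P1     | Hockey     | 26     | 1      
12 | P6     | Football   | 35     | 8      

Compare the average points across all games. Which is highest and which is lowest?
SELECT game, AVG(points)
FROM scores
GROUP BY game
ORDER BY AVG(points)

All groups:
  Soccer: 2.00
  Basketball: 18.00
  Rugby: 21.50
  Hockey: 23.33
  Football: 27.33
  Tennis: 39.00

Highest: Tennis (39.00)
Lowest: Soccer (2.00)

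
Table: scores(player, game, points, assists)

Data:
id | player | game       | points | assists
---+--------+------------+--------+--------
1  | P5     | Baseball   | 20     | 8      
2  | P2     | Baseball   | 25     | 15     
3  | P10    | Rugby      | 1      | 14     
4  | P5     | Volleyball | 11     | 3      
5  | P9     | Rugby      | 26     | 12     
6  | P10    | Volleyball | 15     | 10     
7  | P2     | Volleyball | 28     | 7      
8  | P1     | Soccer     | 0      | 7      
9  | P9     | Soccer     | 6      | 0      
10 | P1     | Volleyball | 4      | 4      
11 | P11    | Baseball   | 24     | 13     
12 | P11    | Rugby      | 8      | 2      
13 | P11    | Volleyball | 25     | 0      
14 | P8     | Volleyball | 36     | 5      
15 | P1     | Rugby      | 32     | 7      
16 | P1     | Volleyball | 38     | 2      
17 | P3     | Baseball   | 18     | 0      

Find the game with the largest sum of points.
SELECT game, SUM(points) as val
FROM scores
GROUP BY game
ORDER BY val DESC
LIMIT 1

Result: Volleyball with sum(points) = 157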